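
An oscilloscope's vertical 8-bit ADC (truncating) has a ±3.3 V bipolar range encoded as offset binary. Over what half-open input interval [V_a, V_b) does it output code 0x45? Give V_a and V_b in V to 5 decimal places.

[-1.52109 V, -1.49531 V)

LSB = 6.6/2^8 = 25.781 mV.
Code 0x45 = 69 decimal.
V_a = V_low + 69·LSB = -1.52109 V; V_b = V_low + 70·LSB = -1.49531 V.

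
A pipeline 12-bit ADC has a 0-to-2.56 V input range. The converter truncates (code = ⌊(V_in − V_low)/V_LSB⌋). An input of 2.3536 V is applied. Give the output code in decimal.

LSB = 2.56 V / 4096 = 0.625 mV.
(V_in − V_low)/LSB = (2.3536 − 0) / 0.000625 = 3765.760.
Floor → code 3765.

code 3765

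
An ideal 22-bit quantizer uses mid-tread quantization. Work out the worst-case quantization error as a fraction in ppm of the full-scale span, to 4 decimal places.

0.1192 ppm

Rounding → worst-case error = ½ LSB = V_FS/2^23, so 1e+06/8388608 = 0.119209 ppm of full scale.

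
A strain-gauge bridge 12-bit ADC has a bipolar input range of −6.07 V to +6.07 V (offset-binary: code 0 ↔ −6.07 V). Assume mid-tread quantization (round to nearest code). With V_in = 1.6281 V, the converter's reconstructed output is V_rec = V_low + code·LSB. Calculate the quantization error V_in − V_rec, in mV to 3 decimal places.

0.937 mV

One LSB is 12.14 V / 4096 = 2.964 mV.
(1.6281 − (−6.07))/0.00296387 = 2597.3161; round gives code 2597.
V_rec = (−6.07) + 2597·0.00296387 = 1.6271631 V.
V_in − V_rec = 0.000936914 V = 0.937 mV.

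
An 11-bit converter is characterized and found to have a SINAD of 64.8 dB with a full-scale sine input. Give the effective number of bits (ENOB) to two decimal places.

10.47 bits

ENOB = (SINAD − 1.76) / 6.02 = (64.8 − 1.76)/6.02 = 10.472.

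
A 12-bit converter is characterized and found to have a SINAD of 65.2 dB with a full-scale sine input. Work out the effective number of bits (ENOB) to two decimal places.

10.54 bits

ENOB = (SINAD − 1.76) / 6.02 = (65.2 − 1.76)/6.02 = 10.538.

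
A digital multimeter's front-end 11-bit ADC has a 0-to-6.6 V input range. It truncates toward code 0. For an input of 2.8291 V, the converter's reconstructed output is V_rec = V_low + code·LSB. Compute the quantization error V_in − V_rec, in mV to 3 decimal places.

2.830 mV

Step size: 6.6 V ÷ 2^11 = 3.223 mV.
Scaled input = 877.8783 LSBs, so code = 877.
Reconstructed: 2.8262695 V.
V_in − V_rec = 0.00283047 V = 2.830 mV.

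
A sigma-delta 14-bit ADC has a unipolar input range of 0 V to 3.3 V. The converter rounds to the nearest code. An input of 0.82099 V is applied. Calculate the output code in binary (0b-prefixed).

code 0b111111101100 (decimal 4076)

LSB = 3.3 V / 16384 = 201.42 µV.
Input sits at 4076.091 steps above V_low.
Round → code 4076.
In binary (0b-prefixed): 0b111111101100.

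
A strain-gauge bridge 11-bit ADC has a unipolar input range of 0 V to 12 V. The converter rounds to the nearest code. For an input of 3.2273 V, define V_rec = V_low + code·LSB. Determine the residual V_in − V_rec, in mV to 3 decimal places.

-1.216 mV

LSB = 12/2^11 = 5.859 mV.
(3.2273 − 0)/0.00585938 = 550.7925; round gives code 551.
V_rec = 0 + 551·0.00585938 = 3.2285156 V.
Error = 3.2273 − 3.2285156 = -0.00121562 V = -1.216 mV.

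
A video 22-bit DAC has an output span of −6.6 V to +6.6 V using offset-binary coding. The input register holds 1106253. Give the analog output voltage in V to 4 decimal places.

-3.1185 V

LSB = 13.2 V / 2^22 = 3.15 µV.
V_out = (−6.6) + 1106253 × 3.14713e-06 V = -3.11848 V.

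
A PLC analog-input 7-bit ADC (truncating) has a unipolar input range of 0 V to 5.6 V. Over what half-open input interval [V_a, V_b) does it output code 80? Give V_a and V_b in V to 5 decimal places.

[3.50000 V, 3.54375 V)

LSB = 5.6/2^7 = 43.750 mV.
V_a = V_low + 80·LSB = 3.5 V; V_b = V_low + 81·LSB = 3.54375 V.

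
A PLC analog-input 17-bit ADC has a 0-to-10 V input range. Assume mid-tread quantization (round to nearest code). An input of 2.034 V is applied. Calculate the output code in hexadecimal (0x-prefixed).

code 0x6824 (decimal 26660)

LSB = 10 V / 131072 = 76.29 µV.
Input sits at 26660.045 steps above V_low.
Round → code 26660.
In hexadecimal (0x-prefixed): 0x6824.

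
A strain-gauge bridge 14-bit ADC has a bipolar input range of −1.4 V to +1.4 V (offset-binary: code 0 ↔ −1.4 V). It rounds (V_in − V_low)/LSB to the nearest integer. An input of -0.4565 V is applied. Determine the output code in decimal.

LSB = 2.8 V / 16384 = 170.90 µV.
(V_in − V_low)/LSB = (-0.4565 − (−1.4)) / 0.000170898 = 5520.823.
Round → code 5521.

code 5521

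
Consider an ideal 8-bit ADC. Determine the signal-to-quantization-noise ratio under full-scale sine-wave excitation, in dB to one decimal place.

49.9 dB

SNR ≈ 6.02·N + 1.76 dB = 6.02·8 + 1.76 = 49.92 dB.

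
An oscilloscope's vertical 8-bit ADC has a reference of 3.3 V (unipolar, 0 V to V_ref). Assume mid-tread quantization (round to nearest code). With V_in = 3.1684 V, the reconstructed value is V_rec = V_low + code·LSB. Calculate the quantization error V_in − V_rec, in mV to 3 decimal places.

-2.694 mV

LSB = 3.3/2^8 = 12.891 mV.
(V_in − V_low)/LSB = (3.1684 − 0)/0.0128906 = 245.7910 → code 246 (round).
Reconstructed: 3.1710937 V.
V_in − V_rec = -0.00269375 V = -2.694 mV.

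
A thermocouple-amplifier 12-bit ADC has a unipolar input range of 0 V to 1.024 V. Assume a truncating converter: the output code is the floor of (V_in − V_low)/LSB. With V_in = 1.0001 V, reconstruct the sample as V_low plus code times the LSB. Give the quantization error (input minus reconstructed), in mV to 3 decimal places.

0.100 mV

Step size: 1.024 V ÷ 2^12 = 250.00 µV.
(V_in − V_low)/LSB = (1.0001 − 0)/0.00025 = 4000.4000 → code 4000 (floor).
Code 4000 maps back to 0 + 4000×0.00025 V = 1 V.
Error = 1.0001 − 1 = 0.0001 V = 0.100 mV.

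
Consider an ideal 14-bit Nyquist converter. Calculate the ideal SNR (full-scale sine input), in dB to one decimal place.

SNR ≈ 6.02·N + 1.76 dB = 6.02·14 + 1.76 = 86.04 dB.

86.0 dB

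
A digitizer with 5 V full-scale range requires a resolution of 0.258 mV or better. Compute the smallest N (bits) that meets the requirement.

Number of steps required ≥ 5 V / 0.258 mV = 19379.84.
Need 2^N ≥ 19379.84; 2^14 = 16384, 2^15 = 32768.
Minimum N = 15.

15 bits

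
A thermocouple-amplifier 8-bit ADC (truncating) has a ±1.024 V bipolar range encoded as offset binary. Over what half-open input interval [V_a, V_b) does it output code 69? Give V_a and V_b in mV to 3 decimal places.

LSB = 2.048/2^8 = 8.000 mV.
V_a = V_low + 69·LSB = -0.472 V; V_b = V_low + 70·LSB = -0.464 V.

[-472.000 mV, -464.000 mV)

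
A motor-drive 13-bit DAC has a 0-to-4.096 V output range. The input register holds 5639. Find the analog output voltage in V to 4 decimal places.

LSB = 4.096 V / 2^13 = 0.500 mV.
V_out = 0 + 5639 × 0.0005 V = 2.8195 V.

2.8195 V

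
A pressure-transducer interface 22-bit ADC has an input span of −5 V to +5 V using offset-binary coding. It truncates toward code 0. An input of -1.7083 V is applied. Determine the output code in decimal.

Full-scale span = 10 V; LSB = 10/2^22 = 2.38 µV.
(-1.7083 − (−5)) / 2.38419e-06 = 1380639.048 LSBs.
So the output code is 1380639.

code 1380639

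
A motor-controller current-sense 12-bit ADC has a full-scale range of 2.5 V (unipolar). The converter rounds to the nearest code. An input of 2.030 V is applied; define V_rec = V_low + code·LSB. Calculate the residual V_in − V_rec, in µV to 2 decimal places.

One LSB is 2.5 V / 4096 = 0.610 mV.
(V_in − V_low)/LSB = (2.030 − 0)/0.000610352 = 3325.9520 → code 3326 (round).
Code 3326 maps back to 0 + 3326×0.000610352 V = 2.0300293 V.
Difference: -2.92969e-05 V → -29.30 µV.

-29.30 µV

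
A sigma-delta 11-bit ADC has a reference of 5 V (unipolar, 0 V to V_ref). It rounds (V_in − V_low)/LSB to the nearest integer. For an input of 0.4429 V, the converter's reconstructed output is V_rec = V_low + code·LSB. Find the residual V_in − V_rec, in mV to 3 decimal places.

1.005 mV

One LSB is 5 V / 2048 = 2.441 mV.
(0.4429 − 0)/0.00244141 = 181.4118; round gives code 181.
V_rec = 0 + 181·0.00244141 = 0.44189453 V.
V_in − V_rec = 0.00100547 V = 1.005 mV.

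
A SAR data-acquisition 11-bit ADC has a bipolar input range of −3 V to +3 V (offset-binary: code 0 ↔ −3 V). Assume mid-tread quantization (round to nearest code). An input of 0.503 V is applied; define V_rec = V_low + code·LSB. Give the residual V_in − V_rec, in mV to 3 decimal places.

LSB = 6/2^11 = 2.930 mV.
(0.503 − (−3))/0.00292969 = 1195.6907; round gives code 1196.
V_rec = (−3) + 1196·0.00292969 = 0.50390625 V.
V_in − V_rec = -0.00090625 V = -0.906 mV.

-0.906 mV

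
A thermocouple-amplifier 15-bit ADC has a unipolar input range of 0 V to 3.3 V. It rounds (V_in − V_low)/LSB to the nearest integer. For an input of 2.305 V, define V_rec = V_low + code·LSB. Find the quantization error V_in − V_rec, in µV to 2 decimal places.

-4.88 µV

Step size: 3.3 V ÷ 2^15 = 100.71 µV.
(2.305 − 0)/0.000100708 = 22887.9515; round gives code 22888.
Reconstructed: 2.3050049 V.
Difference: -4.88281e-06 V → -4.88 µV.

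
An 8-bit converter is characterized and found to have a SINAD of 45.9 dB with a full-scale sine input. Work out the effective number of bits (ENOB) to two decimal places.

ENOB = (SINAD − 1.76) / 6.02 = (45.9 − 1.76)/6.02 = 7.332.

7.33 bits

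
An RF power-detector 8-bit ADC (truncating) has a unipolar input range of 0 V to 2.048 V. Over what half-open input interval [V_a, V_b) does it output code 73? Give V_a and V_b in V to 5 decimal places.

LSB = 2.048/2^8 = 8.000 mV.
V_a = V_low + 73·LSB = 0.584 V; V_b = V_low + 74·LSB = 0.592 V.

[0.58400 V, 0.59200 V)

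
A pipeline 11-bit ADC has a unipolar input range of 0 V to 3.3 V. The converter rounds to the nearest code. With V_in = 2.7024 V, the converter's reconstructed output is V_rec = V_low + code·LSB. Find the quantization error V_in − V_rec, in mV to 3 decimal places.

0.203 mV

Step size: 3.3 V ÷ 2^11 = 1.611 mV.
(V_in − V_low)/LSB = (2.7024 − 0)/0.00161133 = 1677.1258 → code 1677 (round).
Reconstructed: 2.7021973 V.
Difference: 0.000202734 V → 0.203 mV.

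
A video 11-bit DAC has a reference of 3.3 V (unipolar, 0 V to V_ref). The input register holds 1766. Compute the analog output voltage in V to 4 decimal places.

2.8456 V

LSB = 3.3 V / 2^11 = 1.611 mV.
V_out = 0 + 1766 × 0.00161133 V = 2.84561 V.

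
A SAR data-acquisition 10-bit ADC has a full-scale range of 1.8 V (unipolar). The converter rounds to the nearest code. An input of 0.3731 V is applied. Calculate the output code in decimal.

With 1024 levels over 1.8 V, one step is 1.758 mV.
(V_in − V_low)/LSB = (0.3731 − 0) / 0.00175781 = 212.252.
Round → code 212.

code 212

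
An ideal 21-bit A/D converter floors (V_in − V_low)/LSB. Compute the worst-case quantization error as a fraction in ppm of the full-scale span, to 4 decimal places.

Truncating → worst-case error = 1 LSB = V_FS/2^21, so 1e+06/2097152 = 0.476837 ppm of full scale.

0.4768 ppm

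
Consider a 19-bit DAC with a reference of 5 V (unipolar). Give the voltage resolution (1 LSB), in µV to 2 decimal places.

Full-scale span = 5 V.
LSB = 5 / 2^19 = 5 / 524288 = 9.53674e-06 V = 9.54 µV.

9.54 µV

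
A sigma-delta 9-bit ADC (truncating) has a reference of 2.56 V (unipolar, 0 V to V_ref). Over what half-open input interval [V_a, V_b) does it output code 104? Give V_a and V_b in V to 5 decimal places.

LSB = 2.56/2^9 = 5.000 mV.
V_a = V_low + 104·LSB = 0.52 V; V_b = V_low + 105·LSB = 0.525 V.

[0.52000 V, 0.52500 V)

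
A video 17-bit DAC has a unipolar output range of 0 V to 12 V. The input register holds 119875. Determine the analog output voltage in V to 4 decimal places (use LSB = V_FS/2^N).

10.9749 V

LSB = 12 V / 2^17 = 91.55 µV.
V_out = 0 + 119875 × 9.15527e-05 V = 10.9749 V.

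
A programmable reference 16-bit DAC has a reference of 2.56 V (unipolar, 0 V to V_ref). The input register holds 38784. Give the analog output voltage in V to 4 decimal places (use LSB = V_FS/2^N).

LSB = 2.56 V / 2^16 = 39.06 µV.
V_out = 0 + 38784 × 3.90625e-05 V = 1.515 V.

1.5150 V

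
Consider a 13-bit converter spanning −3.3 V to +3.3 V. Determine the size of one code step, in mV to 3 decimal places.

0.806 mV

Full-scale span = 6.6 V.
LSB = 6.6 / 2^13 = 6.6 / 8192 = 0.000805664 V = 0.806 mV.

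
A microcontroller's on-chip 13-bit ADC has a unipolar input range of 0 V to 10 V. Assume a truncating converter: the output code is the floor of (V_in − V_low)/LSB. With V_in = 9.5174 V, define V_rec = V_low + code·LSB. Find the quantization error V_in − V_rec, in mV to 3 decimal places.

0.798 mV

One LSB is 10 V / 8192 = 1.221 mV.
Scaled input = 7796.6541 LSBs, so code = 7796.
Code 7796 maps back to 0 + 7796×0.0012207 V = 9.5166016 V.
Difference: 0.000798437 V → 0.798 mV.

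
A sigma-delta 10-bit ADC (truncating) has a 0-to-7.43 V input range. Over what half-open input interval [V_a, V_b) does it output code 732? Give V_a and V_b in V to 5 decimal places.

LSB = 7.43/2^10 = 7.256 mV.
V_a = V_low + 732·LSB = 5.31129 V; V_b = V_low + 733·LSB = 5.31854 V.

[5.31129 V, 5.31854 V)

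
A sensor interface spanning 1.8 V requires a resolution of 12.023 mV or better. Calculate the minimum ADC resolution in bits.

Number of steps required ≥ 1.8 V / 12.023 mV = 149.71.
Need 2^N ≥ 149.71; 2^7 = 128, 2^8 = 256.
Minimum N = 8.

8 bits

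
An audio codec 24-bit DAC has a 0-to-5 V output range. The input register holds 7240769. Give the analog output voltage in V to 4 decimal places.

LSB = 5 V / 2^24 = 0.30 µV.
V_out = 0 + 7240769 × 2.98023e-07 V = 2.15792 V.

2.1579 V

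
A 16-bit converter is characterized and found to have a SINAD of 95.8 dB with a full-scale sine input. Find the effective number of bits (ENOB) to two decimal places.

ENOB = (SINAD − 1.76) / 6.02 = (95.8 − 1.76)/6.02 = 15.621.

15.62 bits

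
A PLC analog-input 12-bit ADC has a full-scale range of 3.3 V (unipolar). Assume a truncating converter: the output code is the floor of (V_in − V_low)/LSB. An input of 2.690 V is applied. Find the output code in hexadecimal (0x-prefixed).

code 0xD0A (decimal 3338)

With 4096 levels over 3.3 V, one step is 0.806 mV.
(V_in − V_low)/LSB = (2.690 − 0) / 0.000805664 = 3338.861.
⌊·⌋(3338.861) = 3338.
In hexadecimal (0x-prefixed): 0xD0A.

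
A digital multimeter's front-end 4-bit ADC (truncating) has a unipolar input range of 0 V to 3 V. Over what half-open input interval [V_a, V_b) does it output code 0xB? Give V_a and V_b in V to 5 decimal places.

LSB = 3/2^4 = 187.500 mV.
Code 0xB = 11 decimal.
V_a = V_low + 11·LSB = 2.0625 V; V_b = V_low + 12·LSB = 2.25 V.

[2.06250 V, 2.25000 V)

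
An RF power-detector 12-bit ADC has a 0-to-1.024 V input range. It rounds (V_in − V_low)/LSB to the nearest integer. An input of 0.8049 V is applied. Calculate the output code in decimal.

With 4096 levels over 1.024 V, one step is 250.00 µV.
(0.8049 − 0) / 0.00025 = 3219.600 LSBs.
round(3219.600) = 3220.

code 3220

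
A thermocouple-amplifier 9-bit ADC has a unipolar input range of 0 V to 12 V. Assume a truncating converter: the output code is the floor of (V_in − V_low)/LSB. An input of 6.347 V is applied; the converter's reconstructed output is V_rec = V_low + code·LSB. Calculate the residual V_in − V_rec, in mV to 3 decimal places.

18.875 mV

LSB = 12/2^9 = 23.438 mV.
(V_in − V_low)/LSB = (6.347 − 0)/0.0234375 = 270.8053 → code 270 (floor).
Code 270 maps back to 0 + 270×0.0234375 V = 6.328125 V.
Difference: 0.018875 V → 18.875 mV.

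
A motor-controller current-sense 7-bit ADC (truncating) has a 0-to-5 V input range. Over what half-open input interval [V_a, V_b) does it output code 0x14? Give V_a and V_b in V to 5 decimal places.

LSB = 5/2^7 = 39.062 mV.
Code 0x14 = 20 decimal.
V_a = V_low + 20·LSB = 0.78125 V; V_b = V_low + 21·LSB = 0.820312 V.

[0.78125 V, 0.82031 V)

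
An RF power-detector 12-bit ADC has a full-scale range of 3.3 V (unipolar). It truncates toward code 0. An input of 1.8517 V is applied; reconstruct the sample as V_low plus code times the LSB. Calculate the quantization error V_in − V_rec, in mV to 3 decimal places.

0.284 mV

LSB = 3.3/2^12 = 0.806 mV.
(V_in − V_low)/LSB = (1.8517 − 0)/0.000805664 = 2298.3525 → code 2298 (floor).
Reconstructed: 1.851416 V.
Error = 1.8517 − 1.851416 = 0.000283984 V = 0.284 mV.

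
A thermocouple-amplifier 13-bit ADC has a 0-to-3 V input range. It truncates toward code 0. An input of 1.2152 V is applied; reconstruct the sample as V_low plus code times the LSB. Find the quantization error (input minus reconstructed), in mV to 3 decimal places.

0.112 mV

LSB = 3/2^13 = 366.21 µV.
(V_in − V_low)/LSB = (1.2152 − 0)/0.000366211 = 3318.3061 → code 3318 (floor).
Reconstructed: 1.2150879 V.
Error = 1.2152 − 1.2150879 = 0.000112109 V = 0.112 mV.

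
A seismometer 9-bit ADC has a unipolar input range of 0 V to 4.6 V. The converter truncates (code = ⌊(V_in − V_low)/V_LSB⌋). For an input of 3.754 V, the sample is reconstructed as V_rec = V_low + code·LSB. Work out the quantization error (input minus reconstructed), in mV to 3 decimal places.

One LSB is 4.6 V / 512 = 8.984 mV.
(3.754 − 0)/0.00898437 = 417.8365; ⌊·⌋ gives code 417.
Code 417 maps back to 0 + 417×0.00898437 V = 3.7464844 V.
Difference: 0.00751562 V → 7.516 mV.

7.516 mV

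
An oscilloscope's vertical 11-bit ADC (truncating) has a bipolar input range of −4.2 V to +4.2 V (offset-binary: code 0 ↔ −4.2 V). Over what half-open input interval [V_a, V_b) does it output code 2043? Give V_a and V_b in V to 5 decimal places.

LSB = 8.4/2^11 = 4.102 mV.
V_a = V_low + 2043·LSB = 4.17949 V; V_b = V_low + 2044·LSB = 4.18359 V.

[4.17949 V, 4.18359 V)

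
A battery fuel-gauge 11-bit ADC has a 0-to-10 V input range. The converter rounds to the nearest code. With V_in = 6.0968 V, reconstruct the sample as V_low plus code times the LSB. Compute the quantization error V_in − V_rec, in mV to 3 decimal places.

-1.833 mV

One LSB is 10 V / 2048 = 4.883 mV.
(6.0968 − 0)/0.00488281 = 1248.6246; round gives code 1249.
Reconstructed: 6.0986328 V.
Error = 6.0968 − 6.0986328 = -0.00183281 V = -1.833 mV.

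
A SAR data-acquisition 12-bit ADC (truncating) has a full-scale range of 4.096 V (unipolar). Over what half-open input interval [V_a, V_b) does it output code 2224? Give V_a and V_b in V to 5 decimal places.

LSB = 4.096/2^12 = 1.000 mV.
V_a = V_low + 2224·LSB = 2.224 V; V_b = V_low + 2225·LSB = 2.225 V.

[2.22400 V, 2.22500 V)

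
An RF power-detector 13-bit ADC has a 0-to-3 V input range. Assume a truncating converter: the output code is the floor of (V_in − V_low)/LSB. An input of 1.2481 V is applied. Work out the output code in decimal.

LSB = 3 V / 8192 = 366.21 µV.
(1.2481 − 0) / 0.000366211 = 3408.145 LSBs.
Floor → code 3408.

code 3408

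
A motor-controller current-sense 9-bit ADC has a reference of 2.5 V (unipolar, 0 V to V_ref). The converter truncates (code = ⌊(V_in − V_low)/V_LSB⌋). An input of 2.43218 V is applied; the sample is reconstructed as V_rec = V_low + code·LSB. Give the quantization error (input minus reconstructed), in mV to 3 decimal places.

0.539 mV

Step size: 2.5 V ÷ 2^9 = 4.883 mV.
(V_in − V_low)/LSB = (2.43218 − 0)/0.00488281 = 498.1105 → code 498 (floor).
Reconstructed: 2.4316406 V.
Difference: 0.000539375 V → 0.539 mV.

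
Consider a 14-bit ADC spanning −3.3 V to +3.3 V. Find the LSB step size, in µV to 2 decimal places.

Full-scale span = 6.6 V.
LSB = 6.6 / 2^14 = 6.6 / 16384 = 0.000402832 V = 402.83 µV.

402.83 µV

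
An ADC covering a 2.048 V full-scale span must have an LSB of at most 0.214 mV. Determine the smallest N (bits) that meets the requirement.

Number of steps required ≥ 2.048 V / 0.214 mV = 9570.09.
Need 2^N ≥ 9570.09; 2^13 = 8192, 2^14 = 16384.
Minimum N = 14.

14 bits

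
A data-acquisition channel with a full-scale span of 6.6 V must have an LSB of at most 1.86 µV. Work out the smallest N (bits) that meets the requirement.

Number of steps required ≥ 6.6 V / 1.86 µV = 3548387.10.
Need 2^N ≥ 3548387.10; 2^21 = 2097152, 2^22 = 4194304.
Minimum N = 22.

22 bits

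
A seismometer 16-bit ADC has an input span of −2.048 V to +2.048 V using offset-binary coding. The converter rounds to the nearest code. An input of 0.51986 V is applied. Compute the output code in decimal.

code 41086

With 65536 levels over 4.096 V, one step is 62.50 µV.
(0.51986 − (−2.048)) / 6.25e-05 = 41085.760 LSBs.
Round → code 41086.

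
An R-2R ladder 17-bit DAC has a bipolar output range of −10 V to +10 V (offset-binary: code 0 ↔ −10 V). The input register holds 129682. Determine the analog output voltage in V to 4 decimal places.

9.7879 V

LSB = 20 V / 2^17 = 152.59 µV.
V_out = (−10) + 129682 × 0.000152588 V = 9.7879 V.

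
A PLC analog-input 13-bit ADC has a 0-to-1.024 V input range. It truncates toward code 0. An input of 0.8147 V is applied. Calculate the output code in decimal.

With 8192 levels over 1.024 V, one step is 125.00 µV.
Input sits at 6517.600 steps above V_low.
So the output code is 6517.

code 6517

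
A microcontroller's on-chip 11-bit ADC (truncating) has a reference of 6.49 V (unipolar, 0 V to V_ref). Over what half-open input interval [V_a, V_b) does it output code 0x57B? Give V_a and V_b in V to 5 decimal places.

[4.44603 V, 4.44920 V)

LSB = 6.49/2^11 = 3.169 mV.
Code 0x57B = 1403 decimal.
V_a = V_low + 1403·LSB = 4.44603 V; V_b = V_low + 1404·LSB = 4.4492 V.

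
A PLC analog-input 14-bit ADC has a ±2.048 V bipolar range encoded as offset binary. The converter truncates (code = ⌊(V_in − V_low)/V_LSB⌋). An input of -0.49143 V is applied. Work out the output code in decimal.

code 6226

With 16384 levels over 4.096 V, one step is 250.00 µV.
Input sits at 6226.280 steps above V_low.
So the output code is 6226.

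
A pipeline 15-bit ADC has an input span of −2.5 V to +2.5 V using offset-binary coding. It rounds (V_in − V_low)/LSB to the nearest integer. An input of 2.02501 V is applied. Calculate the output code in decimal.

LSB = 5 V / 32768 = 152.59 µV.
Input sits at 29655.106 steps above V_low.
Round → code 29655.

code 29655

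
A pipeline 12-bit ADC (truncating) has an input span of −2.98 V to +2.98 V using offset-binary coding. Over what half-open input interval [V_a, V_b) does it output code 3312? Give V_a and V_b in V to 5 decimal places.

LSB = 5.96/2^12 = 1.455 mV.
V_a = V_low + 3312·LSB = 1.83922 V; V_b = V_low + 3313·LSB = 1.84067 V.

[1.83922 V, 1.84067 V)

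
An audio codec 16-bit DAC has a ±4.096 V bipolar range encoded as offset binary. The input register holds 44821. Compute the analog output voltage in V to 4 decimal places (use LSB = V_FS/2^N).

LSB = 8.192 V / 2^16 = 125.00 µV.
V_out = (−4.096) + 44821 × 0.000125 V = 1.50663 V.

1.5066 V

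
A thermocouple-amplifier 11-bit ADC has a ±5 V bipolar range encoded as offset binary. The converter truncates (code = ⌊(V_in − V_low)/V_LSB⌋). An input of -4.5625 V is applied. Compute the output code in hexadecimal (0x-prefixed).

code 0x59 (decimal 89)

LSB = 10 V / 2048 = 4.883 mV.
(V_in − V_low)/LSB = (-4.5625 − (−5)) / 0.00488281 = 89.600.
So the output code is 89.
In hexadecimal (0x-prefixed): 0x59.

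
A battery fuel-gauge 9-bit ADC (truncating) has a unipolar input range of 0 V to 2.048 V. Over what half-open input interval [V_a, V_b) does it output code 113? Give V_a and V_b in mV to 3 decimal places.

[452.000 mV, 456.000 mV)

LSB = 2.048/2^9 = 4.000 mV.
V_a = V_low + 113·LSB = 0.452 V; V_b = V_low + 114·LSB = 0.456 V.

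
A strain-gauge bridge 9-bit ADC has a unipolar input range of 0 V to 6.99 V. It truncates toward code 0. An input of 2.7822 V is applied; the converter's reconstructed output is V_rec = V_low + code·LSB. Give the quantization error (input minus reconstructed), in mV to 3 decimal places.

10.774 mV

LSB = 6.99/2^9 = 13.652 mV.
(V_in − V_low)/LSB = (2.7822 − 0)/0.0136523 = 203.7892 → code 203 (floor).
Code 203 maps back to 0 + 203×0.0136523 V = 2.7714258 V.
Error = 2.7822 − 2.7714258 = 0.0107742 V = 10.774 mV.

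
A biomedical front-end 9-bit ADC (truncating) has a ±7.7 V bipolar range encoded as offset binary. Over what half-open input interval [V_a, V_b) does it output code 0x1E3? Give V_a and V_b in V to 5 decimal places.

[6.82773 V, 6.85781 V)

LSB = 15.4/2^9 = 30.078 mV.
Code 0x1E3 = 483 decimal.
V_a = V_low + 483·LSB = 6.82773 V; V_b = V_low + 484·LSB = 6.85781 V.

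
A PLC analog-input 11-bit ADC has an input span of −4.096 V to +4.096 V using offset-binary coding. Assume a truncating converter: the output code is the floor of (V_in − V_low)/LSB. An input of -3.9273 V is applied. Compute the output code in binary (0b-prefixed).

code 0b101010 (decimal 42)

With 2048 levels over 8.192 V, one step is 4.000 mV.
(V_in − V_low)/LSB = (-3.9273 − (−4.096)) / 0.004 = 42.175.
⌊·⌋(42.175) = 42.
In binary (0b-prefixed): 0b101010.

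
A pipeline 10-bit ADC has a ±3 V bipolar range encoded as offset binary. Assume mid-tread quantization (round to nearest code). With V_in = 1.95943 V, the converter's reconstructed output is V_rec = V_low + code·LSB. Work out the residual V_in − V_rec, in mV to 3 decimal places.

LSB = 6/2^10 = 5.859 mV.
Scaled input = 846.4094 LSBs, so code = 846.
Code 846 maps back to (−3) + 846×0.00585938 V = 1.9570312 V.
V_in − V_rec = 0.00239875 V = 2.399 mV.

2.399 mV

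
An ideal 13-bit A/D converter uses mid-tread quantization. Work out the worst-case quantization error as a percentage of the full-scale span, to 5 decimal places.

0.00610 %

Rounding → worst-case error = ½ LSB = V_FS/2^14, so 100/16384 = 0.00610352 % of full scale.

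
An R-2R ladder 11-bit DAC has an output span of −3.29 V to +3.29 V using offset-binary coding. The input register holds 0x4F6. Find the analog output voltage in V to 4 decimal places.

LSB = 6.58 V / 2^11 = 3.213 mV.
Code 0x4F6 = 1270 decimal.
V_out = (−3.29) + 1270 × 0.00321289 V = 0.790371 V.

0.7904 V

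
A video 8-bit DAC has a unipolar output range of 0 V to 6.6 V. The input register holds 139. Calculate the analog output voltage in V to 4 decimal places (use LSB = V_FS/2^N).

3.5836 V

LSB = 6.6 V / 2^8 = 25.781 mV.
V_out = 0 + 139 × 0.0257812 V = 3.58359 V.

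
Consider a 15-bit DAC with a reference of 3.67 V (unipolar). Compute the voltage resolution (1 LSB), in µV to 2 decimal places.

Full-scale span = 3.67 V.
LSB = 3.67 / 2^15 = 3.67 / 32768 = 0.000112 V = 112.00 µV.

112.00 µV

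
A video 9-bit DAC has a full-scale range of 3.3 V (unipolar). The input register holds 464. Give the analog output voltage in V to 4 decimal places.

2.9906 V

LSB = 3.3 V / 2^9 = 6.445 mV.
V_out = 0 + 464 × 0.00644531 V = 2.99063 V.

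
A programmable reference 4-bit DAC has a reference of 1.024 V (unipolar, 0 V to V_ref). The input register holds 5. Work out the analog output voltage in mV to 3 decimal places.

320.000 mV

LSB = 1.024 V / 2^4 = 64.000 mV.
V_out = 0 + 5 × 0.064 V = 0.32 V.
= 320.000 mV.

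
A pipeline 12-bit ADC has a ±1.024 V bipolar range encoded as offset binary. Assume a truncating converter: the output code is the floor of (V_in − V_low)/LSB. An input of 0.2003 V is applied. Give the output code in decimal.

code 2448

LSB = 2.048 V / 4096 = 0.500 mV.
(0.2003 − (−1.024)) / 0.0005 = 2448.600 LSBs.
So the output code is 2448.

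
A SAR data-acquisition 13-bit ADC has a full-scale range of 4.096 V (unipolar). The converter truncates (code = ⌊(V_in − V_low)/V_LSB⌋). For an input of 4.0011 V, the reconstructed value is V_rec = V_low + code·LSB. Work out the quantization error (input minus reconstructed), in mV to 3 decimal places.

Step size: 4.096 V ÷ 2^13 = 0.500 mV.
(V_in − V_low)/LSB = (4.0011 − 0)/0.0005 = 8002.2000 → code 8002 (floor).
Reconstructed: 4.001 V.
Error = 4.0011 − 4.001 = 0.0001 V = 0.100 mV.

0.100 mV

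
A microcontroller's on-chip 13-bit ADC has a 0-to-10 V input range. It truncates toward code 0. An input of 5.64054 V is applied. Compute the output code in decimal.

code 4620

With 8192 levels over 10 V, one step is 1.221 mV.
(5.64054 − 0) / 0.0012207 = 4620.730 LSBs.
⌊·⌋(4620.730) = 4620.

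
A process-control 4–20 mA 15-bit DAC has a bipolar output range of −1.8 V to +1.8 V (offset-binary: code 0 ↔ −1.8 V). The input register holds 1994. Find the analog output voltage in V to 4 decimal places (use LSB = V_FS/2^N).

LSB = 3.6 V / 2^15 = 109.86 µV.
V_out = (−1.8) + 1994 × 0.000109863 V = -1.58093 V.

-1.5809 V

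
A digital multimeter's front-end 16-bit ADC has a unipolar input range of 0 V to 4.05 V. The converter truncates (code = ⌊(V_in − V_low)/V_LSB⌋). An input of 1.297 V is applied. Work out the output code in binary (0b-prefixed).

With 65536 levels over 4.05 V, one step is 61.80 µV.
(1.297 − 0) / 6.17981e-05 = 20987.702 LSBs.
So the output code is 20987.
In binary (0b-prefixed): 0b101000111111011.

code 0b101000111111011 (decimal 20987)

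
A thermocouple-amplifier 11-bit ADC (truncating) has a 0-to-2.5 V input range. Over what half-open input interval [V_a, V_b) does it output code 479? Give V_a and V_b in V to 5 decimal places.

[0.58472 V, 0.58594 V)

LSB = 2.5/2^11 = 1.221 mV.
V_a = V_low + 479·LSB = 0.584717 V; V_b = V_low + 480·LSB = 0.585938 V.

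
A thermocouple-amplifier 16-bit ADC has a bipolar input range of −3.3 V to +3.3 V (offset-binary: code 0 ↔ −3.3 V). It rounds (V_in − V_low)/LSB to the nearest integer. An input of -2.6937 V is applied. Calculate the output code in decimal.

code 6020

LSB = 6.6 V / 65536 = 100.71 µV.
Input sits at 6020.375 steps above V_low.
round(6020.375) = 6020.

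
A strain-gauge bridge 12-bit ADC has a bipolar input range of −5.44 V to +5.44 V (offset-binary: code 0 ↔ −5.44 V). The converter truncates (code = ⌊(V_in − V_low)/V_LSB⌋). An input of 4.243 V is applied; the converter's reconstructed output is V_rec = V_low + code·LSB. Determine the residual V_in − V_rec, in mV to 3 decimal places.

LSB = 10.88/2^12 = 2.656 mV.
(V_in − V_low)/LSB = (4.243 − (−5.44))/0.00265625 = 3645.3647 → code 3645 (floor).
Code 3645 maps back to (−5.44) + 3645×0.00265625 V = 4.2420313 V.
Error = 4.243 − 4.2420313 = 0.00096875 V = 0.969 mV.

0.969 mV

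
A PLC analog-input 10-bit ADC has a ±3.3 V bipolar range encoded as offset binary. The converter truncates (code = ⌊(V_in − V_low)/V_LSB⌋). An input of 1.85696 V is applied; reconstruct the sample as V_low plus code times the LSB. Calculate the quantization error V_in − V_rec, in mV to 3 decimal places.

One LSB is 6.6 V / 1024 = 6.445 mV.
Scaled input = 800.1102 LSBs, so code = 800.
Code 800 maps back to (−3.3) + 800×0.00644531 V = 1.85625 V.
Difference: 0.00071 V → 0.710 mV.

0.710 mV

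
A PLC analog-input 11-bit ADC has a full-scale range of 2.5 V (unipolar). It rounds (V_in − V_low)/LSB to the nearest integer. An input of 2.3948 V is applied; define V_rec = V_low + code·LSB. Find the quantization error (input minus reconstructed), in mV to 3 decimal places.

-0.220 mV

One LSB is 2.5 V / 2048 = 1.221 mV.
(2.3948 − 0)/0.0012207 = 1961.8202; round gives code 1962.
Code 1962 maps back to 0 + 1962×0.0012207 V = 2.3950195 V.
Difference: -0.000219531 V → -0.220 mV.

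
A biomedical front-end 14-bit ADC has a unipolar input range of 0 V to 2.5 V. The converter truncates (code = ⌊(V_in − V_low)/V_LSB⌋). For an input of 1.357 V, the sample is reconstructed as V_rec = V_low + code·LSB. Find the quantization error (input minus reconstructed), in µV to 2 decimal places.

35.89 µV

LSB = 2.5/2^14 = 152.59 µV.
(V_in − V_low)/LSB = (1.357 − 0)/0.000152588 = 8893.2352 → code 8893 (floor).
V_rec = 0 + 8893·0.000152588 = 1.3569641 V.
Error = 1.357 − 1.3569641 = 3.58887e-05 V = 35.89 µV.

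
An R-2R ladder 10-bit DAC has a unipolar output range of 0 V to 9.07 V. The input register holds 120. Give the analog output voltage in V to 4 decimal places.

LSB = 9.07 V / 2^10 = 8.857 mV.
V_out = 0 + 120 × 0.00885742 V = 1.06289 V.

1.0629 V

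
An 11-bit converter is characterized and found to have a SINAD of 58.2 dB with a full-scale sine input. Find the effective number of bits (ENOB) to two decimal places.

9.38 bits

ENOB = (SINAD − 1.76) / 6.02 = (58.2 − 1.76)/6.02 = 9.375.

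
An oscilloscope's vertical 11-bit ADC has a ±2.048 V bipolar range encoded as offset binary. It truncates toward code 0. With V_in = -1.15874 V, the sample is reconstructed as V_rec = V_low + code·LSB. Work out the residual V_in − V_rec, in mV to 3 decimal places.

1.260 mV

LSB = 4.096/2^11 = 2.000 mV.
(V_in − V_low)/LSB = (-1.15874 − (−2.048))/0.002 = 444.6300 → code 444 (floor).
Reconstructed: -1.16 V.
Difference: 0.00126 V → 1.260 mV.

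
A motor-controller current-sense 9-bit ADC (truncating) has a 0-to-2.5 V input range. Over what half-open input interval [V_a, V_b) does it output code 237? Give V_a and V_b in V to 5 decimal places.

[1.15723 V, 1.16211 V)

LSB = 2.5/2^9 = 4.883 mV.
V_a = V_low + 237·LSB = 1.15723 V; V_b = V_low + 238·LSB = 1.16211 V.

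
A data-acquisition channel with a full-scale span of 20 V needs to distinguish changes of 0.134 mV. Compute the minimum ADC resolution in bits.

Number of steps required ≥ 20 V / 0.134 mV = 149253.73.
Need 2^N ≥ 149253.73; 2^17 = 131072, 2^18 = 262144.
Minimum N = 18.

18 bits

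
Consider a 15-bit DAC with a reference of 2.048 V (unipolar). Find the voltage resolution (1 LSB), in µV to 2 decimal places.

62.50 µV

Full-scale span = 2.048 V.
LSB = 2.048 / 2^15 = 2.048 / 32768 = 6.25e-05 V = 62.50 µV.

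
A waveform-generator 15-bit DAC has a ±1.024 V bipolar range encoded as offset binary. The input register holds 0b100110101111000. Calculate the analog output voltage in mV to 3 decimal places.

215.500 mV

LSB = 2.048 V / 2^15 = 62.50 µV.
Code 0b100110101111000 = 19832 decimal.
V_out = (−1.024) + 19832 × 6.25e-05 V = 0.2155 V.
= 215.500 mV.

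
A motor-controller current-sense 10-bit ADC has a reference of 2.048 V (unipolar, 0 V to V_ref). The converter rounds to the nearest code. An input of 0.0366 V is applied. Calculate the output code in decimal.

Full-scale span = 2.048 V; LSB = 2.048/2^10 = 2.000 mV.
Input sits at 18.300 steps above V_low.
Round → code 18.

code 18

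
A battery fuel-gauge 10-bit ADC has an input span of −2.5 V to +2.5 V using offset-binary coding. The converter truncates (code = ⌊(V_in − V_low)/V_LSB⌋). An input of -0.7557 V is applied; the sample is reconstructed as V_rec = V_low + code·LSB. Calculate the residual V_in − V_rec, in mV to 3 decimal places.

Step size: 5 V ÷ 2^10 = 4.883 mV.
(V_in − V_low)/LSB = (-0.7557 − (−2.5))/0.00488281 = 357.2326 → code 357 (floor).
V_rec = (−2.5) + 357·0.00488281 = -0.75683594 V.
V_in − V_rec = 0.00113594 V = 1.136 mV.

1.136 mV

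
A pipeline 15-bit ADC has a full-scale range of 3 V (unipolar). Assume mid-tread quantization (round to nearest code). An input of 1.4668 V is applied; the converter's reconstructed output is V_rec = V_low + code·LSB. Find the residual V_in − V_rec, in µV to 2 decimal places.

One LSB is 3 V / 32768 = 91.55 µV.
Scaled input = 16021.3675 LSBs, so code = 16021.
Code 16021 maps back to 0 + 16021×9.15527e-05 V = 1.4667664 V.
Difference: 3.36426e-05 V → 33.64 µV.

33.64 µV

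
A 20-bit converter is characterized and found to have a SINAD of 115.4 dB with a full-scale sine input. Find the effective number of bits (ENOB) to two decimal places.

ENOB = (SINAD − 1.76) / 6.02 = (115.4 − 1.76)/6.02 = 18.877.

18.88 bits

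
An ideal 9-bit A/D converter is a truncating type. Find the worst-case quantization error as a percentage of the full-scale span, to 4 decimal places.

0.1953 %

Truncating → worst-case error = 1 LSB = V_FS/2^9, so 100/512 = 0.195312 % of full scale.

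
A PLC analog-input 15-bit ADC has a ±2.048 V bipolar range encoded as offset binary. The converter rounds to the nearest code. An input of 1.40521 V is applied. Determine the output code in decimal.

Full-scale span = 4.096 V; LSB = 4.096/2^15 = 125.00 µV.
(V_in − V_low)/LSB = (1.40521 − (−2.048)) / 0.000125 = 27625.680.
Round → code 27626.

code 27626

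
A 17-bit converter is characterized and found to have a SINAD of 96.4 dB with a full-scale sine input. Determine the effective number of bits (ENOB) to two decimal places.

ENOB = (SINAD − 1.76) / 6.02 = (96.4 − 1.76)/6.02 = 15.721.

15.72 bits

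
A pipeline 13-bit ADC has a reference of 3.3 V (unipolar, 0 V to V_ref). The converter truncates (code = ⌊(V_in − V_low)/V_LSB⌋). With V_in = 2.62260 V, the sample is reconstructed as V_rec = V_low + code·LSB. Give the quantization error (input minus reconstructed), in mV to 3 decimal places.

0.163 mV

One LSB is 3.3 V / 8192 = 402.83 µV.
(2.62260 − 0)/0.000402832 = 6510.4058; ⌊·⌋ gives code 6510.
V_rec = 0 + 6510·0.000402832 = 2.6224365 V.
Error = 2.62260 − 2.6224365 = 0.000163477 V = 0.163 mV.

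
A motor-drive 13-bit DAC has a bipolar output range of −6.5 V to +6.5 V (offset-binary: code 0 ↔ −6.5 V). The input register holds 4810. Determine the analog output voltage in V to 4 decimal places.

1.1331 V

LSB = 13 V / 2^13 = 1.587 mV.
V_out = (−6.5) + 4810 × 0.00158691 V = 1.13306 V.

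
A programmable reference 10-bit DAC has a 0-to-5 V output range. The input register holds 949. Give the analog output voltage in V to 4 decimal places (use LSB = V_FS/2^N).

4.6338 V

LSB = 5 V / 2^10 = 4.883 mV.
V_out = 0 + 949 × 0.00488281 V = 4.63379 V.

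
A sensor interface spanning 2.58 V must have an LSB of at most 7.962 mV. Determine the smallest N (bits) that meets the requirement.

9 bits

Number of steps required ≥ 2.58 V / 7.962 mV = 324.04.
Need 2^N ≥ 324.04; 2^8 = 256, 2^9 = 512.
Minimum N = 9.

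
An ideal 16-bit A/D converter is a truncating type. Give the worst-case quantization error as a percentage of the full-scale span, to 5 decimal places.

0.00153 %

Truncating → worst-case error = 1 LSB = V_FS/2^16, so 100/65536 = 0.00152588 % of full scale.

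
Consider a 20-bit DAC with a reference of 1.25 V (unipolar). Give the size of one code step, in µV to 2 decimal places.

1.19 µV

Full-scale span = 1.25 V.
LSB = 1.25 / 2^20 = 1.25 / 1048576 = 1.19209e-06 V = 1.19 µV.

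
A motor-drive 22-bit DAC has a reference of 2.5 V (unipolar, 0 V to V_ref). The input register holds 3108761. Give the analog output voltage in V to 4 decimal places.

LSB = 2.5 V / 2^22 = 0.60 µV.
V_out = 0 + 3108761 × 5.96046e-07 V = 1.85297 V.

1.8530 V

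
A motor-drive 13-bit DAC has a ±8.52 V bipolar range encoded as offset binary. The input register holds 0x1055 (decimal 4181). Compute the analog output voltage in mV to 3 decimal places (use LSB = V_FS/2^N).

176.807 mV

LSB = 17.04 V / 2^13 = 2.080 mV.
Code 0x1055 = 4181 decimal.
V_out = (−8.52) + 4181 × 0.00208008 V = 0.176807 V.
= 176.807 mV.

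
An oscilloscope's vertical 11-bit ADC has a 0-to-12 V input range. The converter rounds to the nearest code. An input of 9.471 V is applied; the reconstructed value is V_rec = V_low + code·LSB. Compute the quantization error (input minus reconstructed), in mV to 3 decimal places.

One LSB is 12 V / 2048 = 5.859 mV.
(V_in − V_low)/LSB = (9.471 − 0)/0.00585938 = 1616.3840 → code 1616 (round).
V_rec = 0 + 1616·0.00585938 = 9.46875 V.
V_in − V_rec = 0.00225 V = 2.250 mV.

2.250 mV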